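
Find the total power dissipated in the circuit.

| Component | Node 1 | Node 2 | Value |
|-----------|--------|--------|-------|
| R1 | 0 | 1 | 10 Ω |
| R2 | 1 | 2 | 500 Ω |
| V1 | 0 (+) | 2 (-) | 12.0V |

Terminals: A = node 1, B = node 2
Nodal analysis, taking node 2 as the 0 V reference.
Source V1 fixes V_0 = 12 V.
KCL at each unknown node (sum of currents leaving = 0; resistances in Ω):
  Node 1: (V_1 - 12)/10 + (V_1 - 0)/500 = 0
Collecting terms: 0.102 × V_1 = 1.2  =>  V_1 = 11.76 V
Power in each resistor, P = (ΔV)²/R:
  P_R1 = (12 - 11.76)²/10 = 0.005536 W
  P_R2 = (11.76 - 0)²/500 = 0.2768 W
P_total = P_R1 + P_R2 = 0.2824 W

Final answer: 0.2824 W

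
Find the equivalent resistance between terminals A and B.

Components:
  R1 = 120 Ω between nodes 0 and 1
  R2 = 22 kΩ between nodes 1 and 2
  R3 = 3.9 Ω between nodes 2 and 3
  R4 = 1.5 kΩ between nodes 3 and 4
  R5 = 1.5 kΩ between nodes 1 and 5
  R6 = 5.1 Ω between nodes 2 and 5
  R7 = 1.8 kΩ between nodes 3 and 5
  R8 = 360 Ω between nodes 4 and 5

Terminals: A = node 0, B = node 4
The network is not a plain series/parallel combination. Inject a 1 A test current into terminal A (node 0) and return it from terminal B (node 4); then R_eq = V_A / (1 A).
Nodal analysis, taking node 4 as the 0 V reference.
Current source I_test pushes 1 A into node 0 and draws it out of node 4.
KCL at each unknown node (sum of currents leaving = 0; resistances in Ω):
  Node 0: (V_0 - V_1)/120 - 1 = 0
  Node 1: (V_1 - V_0)/120 + (V_1 - V_2)/22000 + (V_1 - V_5)/1500 = 0
  Node 2: (V_2 - V_1)/22000 + (V_2 - V_3)/3.9 + (V_2 - V_5)/5.1 = 0
  Node 3: (V_3 - V_2)/3.9 + (V_3 - 0)/1500 + (V_3 - V_5)/1800 = 0
  Node 5: (V_5 - V_1)/1500 + (V_5 - V_2)/5.1 + (V_5 - V_3)/1800 + (V_5 - 0)/360 = 0
Collecting terms (coefficients in siemens):
  0.008333·V_0 - 0.008333·V_1 = 1
  0.009045·V_1 - 0.008333·V_0 - 0.00004545·V_2 - 0.0006667·V_5 = 0
  0.4525·V_2 - 0.00004545·V_1 - 0.2564·V_3 - 0.1961·V_5 = 0
  0.2576·V_3 - 0.2564·V_2 - 0.0005556·V_5 = 0
  0.2001·V_5 - 0.0006667·V_1 - 0.1961·V_2 - 0.0005556·V_3 = 0
Solving these 5 simultaneous equations (Gaussian elimination) gives:
  V_0 = 1815 V, V_1 = 1695 V, V_2 = 289.9 V, V_3 = 289.2 V
  V_5 = 290.6 V
R_eq = V_0 / 1 A = 1815 Ω = 1.815 kΩ

Final answer: 1.815 kΩ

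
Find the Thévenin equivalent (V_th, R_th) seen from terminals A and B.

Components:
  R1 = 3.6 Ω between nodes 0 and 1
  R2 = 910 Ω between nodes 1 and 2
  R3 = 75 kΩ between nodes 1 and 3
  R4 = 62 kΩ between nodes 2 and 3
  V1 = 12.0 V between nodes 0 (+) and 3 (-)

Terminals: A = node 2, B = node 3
Step 1 — V_th is the open-circuit voltage V_A - V_B (nothing connected across the terminals).
Nodal analysis, taking node 3 as the 0 V reference.
Source V1 fixes V_0 = 12 V.
KCL at each unknown node (sum of currents leaving = 0; resistances in Ω):
  Node 1: (V_1 - 12)/3.6 + (V_1 - V_2)/910 + (V_1 - 0)/75000 = 0
  Node 2: (V_2 - V_1)/910 + (V_2 - 0)/62000 = 0
Collecting terms (coefficients in siemens):
  0.2789·V_1 - 0.001099·V_2 = 3.333
  0.001115·V_2 - 0.001099·V_1 = 0
Determinant D = (0.2789)(0.001115) - (-0.001099)(-0.001099) = 0.0003098
V_1 = [(3.333)(0.001115) - (-0.001099)(0)]/D = 12 V
V_2 = [(0.2789)(0) - (3.333)(-0.001099)]/D = 11.83 V
V_th = V_2 - V_3 = 11.83 - 0 = 11.83 V
Step 2 — R_th: zero the source — replace V1 by a short circuit (node 3 merges into node 0) — and find the resistance seen between A (node 2) and B (node 0).
Reduce the network between node 2 (A) and node 0 (B) by series/parallel combination:
  Rp1 = R1 ‖ R3 (parallel, both between nodes 0 and 1) = 1/(1/3.6 + 1/75000) = 3.6 Ω
  Rs1 = R2 + Rp1 (series, joined only at node 1) = 910 + 3.6 = 913.6 Ω
  Rp2 = R4 ‖ Rs1 (parallel, both between nodes 0 and 2) = 1/(1/62000 + 1/913.6) = 900.3 Ω
R_th = 900.3 Ω

Final answer: V_th = 11.83 V, R_th = 900.3 Ω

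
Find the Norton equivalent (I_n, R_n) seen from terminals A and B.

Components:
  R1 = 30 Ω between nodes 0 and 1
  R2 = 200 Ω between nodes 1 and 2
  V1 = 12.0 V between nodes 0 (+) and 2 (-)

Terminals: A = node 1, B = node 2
Find the Thévenin equivalent first; then I_n = V_th/R_th and R_n = R_th.
Step 1 — V_th is the open-circuit voltage V_A - V_B (nothing connected across the terminals).
Nodal analysis, taking node 2 as the 0 V reference.
Source V1 fixes V_0 = 12 V.
KCL at each unknown node (sum of currents leaving = 0; resistances in Ω):
  Node 1: (V_1 - 12)/30 + (V_1 - 0)/200 = 0
Collecting terms: 0.03833 × V_1 = 0.4  =>  V_1 = 10.43 V
V_th = V_1 - V_2 = 10.43 - 0 = 10.43 V
Step 2 — R_th: zero the source — replace V1 by a short circuit (node 2 merges into node 0) — and find the resistance seen between A (node 1) and B (node 0).
Reduce the network between node 1 (A) and node 0 (B) by series/parallel combination:
  Rp1 = R1 ‖ R2 (parallel, both between nodes 0 and 1) = 1/(1/30 + 1/200) = 26.09 Ω
R_th = 26.09 Ω
I_n = V_th/R_th = 10.43/26.09 = 0.4 A, and R_n = R_th = 26.09 Ω

Final answer: I_n = 0.4 A, R_n = 26.09 Ω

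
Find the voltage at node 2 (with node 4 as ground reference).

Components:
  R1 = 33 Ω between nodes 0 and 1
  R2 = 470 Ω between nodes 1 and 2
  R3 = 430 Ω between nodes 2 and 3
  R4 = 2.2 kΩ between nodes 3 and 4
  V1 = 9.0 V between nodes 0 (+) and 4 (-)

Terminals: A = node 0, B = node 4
Nodal analysis, taking node 4 as the 0 V reference.
Source V1 fixes V_0 = 9 V.
KCL at each unknown node (sum of currents leaving = 0; resistances in Ω):
  Node 1: (V_1 - 9)/33 + (V_1 - V_2)/470 = 0
  Node 2: (V_2 - V_1)/470 + (V_2 - V_3)/430 = 0
  Node 3: (V_3 - V_2)/430 + (V_3 - 0)/2200 = 0
Collecting terms (coefficients in siemens):
  0.03243·V_1 - 0.002128·V_2 = 0.2727
  0.004453·V_2 - 0.002128·V_1 - 0.002326·V_3 = 0
  0.00278·V_3 - 0.002326·V_2 = 0
Solving these 3 simultaneous equations (Gaussian elimination) gives:
  V_1 = 8.905 V, V_2 = 7.555 V, V_3 = 6.32 V
The requested potential is V_2 = 7.555 V.

Final answer: V_2 = 7.555 V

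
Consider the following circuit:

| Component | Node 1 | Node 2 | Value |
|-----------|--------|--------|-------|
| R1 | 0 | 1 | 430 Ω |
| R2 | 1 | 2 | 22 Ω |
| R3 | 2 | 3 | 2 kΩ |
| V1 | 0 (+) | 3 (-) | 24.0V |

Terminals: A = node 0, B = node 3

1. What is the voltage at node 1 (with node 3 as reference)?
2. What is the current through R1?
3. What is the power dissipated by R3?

Nodal analysis, taking node 3 as the 0 V reference.
Source V1 fixes V_0 = 24 V.
KCL at each unknown node (sum of currents leaving = 0; resistances in Ω):
  Node 1: (V_1 - 24)/430 + (V_1 - V_2)/22 = 0
  Node 2: (V_2 - V_1)/22 + (V_2 - 0)/2000 = 0
Collecting terms (coefficients in siemens):
  0.04778·V_1 - 0.04545·V_2 = 0.05581
  0.04595·V_2 - 0.04545·V_1 = 0
Determinant D = (0.04778)(0.04595) - (-0.04545)(-0.04545) = 0.0001296
V_1 = [(0.05581)(0.04595) - (-0.04545)(0)]/D = 19.79 V
V_2 = [(0.04778)(0) - (0.05581)(-0.04545)]/D = 19.58 V
Part 1:
  Read off the nodal solution: V_1 = 19.79 V
Part 2:
  I_R1 = (V_0 - V_1)/R1 = (24 - 19.79)/430 = 0.009788 A
  Magnitude: I_R1 = 0.009788 A
Part 3:
  I_R3 = (V_2 - V_3)/R3 = (19.58 - 0)/2000 = 0.009788 A
  P_R3 = I_R3² × R3 = (0.009788)² × 2000 = 0.1916 W

Final answers:
1. V_1 = 19.79 V
2. I_R1 = 0.009788 A
3. P_R3 = 0.1916 W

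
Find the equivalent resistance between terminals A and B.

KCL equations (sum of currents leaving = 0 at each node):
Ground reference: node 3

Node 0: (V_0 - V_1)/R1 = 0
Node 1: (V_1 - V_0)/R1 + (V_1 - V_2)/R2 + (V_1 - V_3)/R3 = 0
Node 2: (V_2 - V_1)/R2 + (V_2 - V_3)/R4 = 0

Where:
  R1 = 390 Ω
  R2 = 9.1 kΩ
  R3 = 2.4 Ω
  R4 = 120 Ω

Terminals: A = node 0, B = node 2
Reduce the network between node 0 (A) and node 2 (B) by series/parallel combination:
  Rs1 = R3 + R4 (series, joined only at node 3) = 2.4 + 120 = 122.4 Ω
  Rp1 = R2 ‖ Rs1 (parallel, both between nodes 1 and 2) = 1/(1/9100 + 1/122.4) = 120.8 Ω
  Rs2 = R1 + Rp1 (series, joined only at node 1) = 390 + 120.8 = 510.8 Ω
R_eq = 510.8 Ω

Final answer: 510.8 Ω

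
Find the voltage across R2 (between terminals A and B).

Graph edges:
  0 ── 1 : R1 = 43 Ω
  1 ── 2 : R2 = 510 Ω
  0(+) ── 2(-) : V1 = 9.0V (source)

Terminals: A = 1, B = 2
R1 and R2 are in series across V1 (node 0 → node 1 → node 2), and the output A–B is taken across R2, so this is a voltage divider.
Series current: I = V1/(R1 + R2) = 9/(43 + 510) = 9/553 = 0.01627 A
V_R2 = I × R2 = V1 × R2/(R1 + R2) = 9 × 510/553 = 8.3 V

Final answer: 8.3 V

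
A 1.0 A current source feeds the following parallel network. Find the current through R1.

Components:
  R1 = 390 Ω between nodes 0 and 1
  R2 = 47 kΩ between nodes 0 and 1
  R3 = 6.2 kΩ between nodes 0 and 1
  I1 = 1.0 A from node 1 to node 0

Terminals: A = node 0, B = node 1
All resistors sit directly between nodes 0 and 1, so they are in parallel and share one voltage V; the full source current 1 A splits among them.
1/R_par = 1/390 + 1/47000 + 1/6200 = 0.002747 S  =>  R_par = 364.1 Ω
V = I × R_par = 1 × 364.1 = 364.1 V
I_R1 = V/R1 = 364.1/390 = 0.9335 A

Final answer: 0.9335 A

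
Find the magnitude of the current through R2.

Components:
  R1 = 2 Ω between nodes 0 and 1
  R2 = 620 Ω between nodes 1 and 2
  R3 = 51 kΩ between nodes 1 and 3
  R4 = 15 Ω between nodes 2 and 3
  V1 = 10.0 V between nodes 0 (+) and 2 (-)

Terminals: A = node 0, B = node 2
Nodal analysis, taking node 2 as the 0 V reference.
Source V1 fixes V_0 = 10 V.
KCL at each unknown node (sum of currents leaving = 0; resistances in Ω):
  Node 1: (V_1 - 10)/2 + (V_1 - 0)/620 + (V_1 - V_3)/51000 = 0
  Node 3: (V_3 - V_1)/51000 + (V_3 - 0)/15 = 0
Collecting terms (coefficients in siemens):
  0.5016·V_1 - 0.00001961·V_3 = 5
  0.06669·V_3 - 0.00001961·V_1 = 0
Determinant D = (0.5016)(0.06669) - (-0.00001961)(-0.00001961) = 0.03345
V_1 = [(5)(0.06669) - (-0.00001961)(0)]/D = 9.967 V
V_3 = [(0.5016)(0) - (5)(-0.00001961)]/D = 0.002931 V
I_R2 = (V_1 - V_2)/R2 = (9.967 - 0)/620 = 0.01608 A
|I_R2| = 0.01608 A

Final answer: |I_R2| = 0.01608 A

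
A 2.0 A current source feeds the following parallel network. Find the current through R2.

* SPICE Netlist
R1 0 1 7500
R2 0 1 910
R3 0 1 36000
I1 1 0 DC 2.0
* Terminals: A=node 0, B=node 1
All resistors sit directly between nodes 0 and 1, so they are in parallel and share one voltage V; the full source current 2 A splits among them.
1/R_par = 1/7500 + 1/910 + 1/36000 = 0.00126 S  =>  R_par = 793.6 Ω
V = I × R_par = 2 × 793.6 = 1587 V
I_R2 = V/R2 = 1587/910 = 1.744 A

Final answer: 1.744 A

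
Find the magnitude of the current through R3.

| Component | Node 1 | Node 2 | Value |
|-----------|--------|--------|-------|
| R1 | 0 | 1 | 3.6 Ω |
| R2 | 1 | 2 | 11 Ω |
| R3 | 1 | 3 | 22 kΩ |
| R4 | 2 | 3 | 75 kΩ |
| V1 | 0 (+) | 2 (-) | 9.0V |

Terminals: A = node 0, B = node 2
Nodal analysis, taking node 2 as the 0 V reference.
Source V1 fixes V_0 = 9 V.
KCL at each unknown node (sum of currents leaving = 0; resistances in Ω):
  Node 1: (V_1 - 9)/3.6 + (V_1 - 0)/11 + (V_1 - V_3)/22000 = 0
  Node 3: (V_3 - V_1)/22000 + (V_3 - 0)/75000 = 0
Collecting terms (coefficients in siemens):
  0.3687·V_1 - 0.00004545·V_3 = 2.5
  0.00005879·V_3 - 0.00004545·V_1 = 0
Determinant D = (0.3687)(0.00005879) - (-0.00004545)(-0.00004545) = 0.00002167
V_1 = [(2.5)(0.00005879) - (-0.00004545)(0)]/D = 6.781 V
V_3 = [(0.3687)(0) - (2.5)(-0.00004545)]/D = 5.243 V
I_R3 = (V_1 - V_3)/R3 = (6.781 - 5.243)/22000 = 0.0000699 A
|I_R3| = 0.0000699 A

Final answer: |I_R3| = 6.99e-05 A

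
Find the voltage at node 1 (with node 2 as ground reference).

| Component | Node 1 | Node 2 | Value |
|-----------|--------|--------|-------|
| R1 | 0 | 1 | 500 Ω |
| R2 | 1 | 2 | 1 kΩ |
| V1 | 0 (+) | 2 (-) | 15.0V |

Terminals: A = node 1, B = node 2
Nodal analysis, taking node 2 as the 0 V reference.
Source V1 fixes V_0 = 15 V.
KCL at each unknown node (sum of currents leaving = 0; resistances in Ω):
  Node 1: (V_1 - 15)/500 + (V_1 - 0)/1000 = 0
Collecting terms: 0.003 × V_1 = 0.03  =>  V_1 = 10 V
The requested potential is V_1 = 10 V.

Final answer: V_1 = 10 V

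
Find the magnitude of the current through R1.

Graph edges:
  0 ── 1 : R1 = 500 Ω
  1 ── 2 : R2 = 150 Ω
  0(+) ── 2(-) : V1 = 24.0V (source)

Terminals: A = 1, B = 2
Nodal analysis, taking node 2 as the 0 V reference.
Source V1 fixes V_0 = 24 V.
KCL at each unknown node (sum of currents leaving = 0; resistances in Ω):
  Node 1: (V_1 - 24)/500 + (V_1 - 0)/150 = 0
Collecting terms: 0.008667 × V_1 = 0.048  =>  V_1 = 5.538 V
I_R1 = (V_0 - V_1)/R1 = (24 - 5.538)/500 = 0.03692 A
|I_R1| = 0.03692 A

Final answer: |I_R1| = 0.03692 A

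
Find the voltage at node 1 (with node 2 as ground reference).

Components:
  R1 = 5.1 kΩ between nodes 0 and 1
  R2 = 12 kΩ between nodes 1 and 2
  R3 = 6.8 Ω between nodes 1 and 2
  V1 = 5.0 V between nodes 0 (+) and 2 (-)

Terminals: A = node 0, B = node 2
Nodal analysis, taking node 2 as the 0 V reference.
Source V1 fixes V_0 = 5 V.
KCL at each unknown node (sum of currents leaving = 0; resistances in Ω):
  Node 1: (V_1 - 5)/5100 + (V_1 - 0)/12000 + (V_1 - 0)/6.8 = 0
Collecting terms: 0.1473 × V_1 = 0.0009804  =>  V_1 = 0.006654 V
The requested potential is V_1 = 0.006654 V.

Final answer: V_1 = 0.006654 V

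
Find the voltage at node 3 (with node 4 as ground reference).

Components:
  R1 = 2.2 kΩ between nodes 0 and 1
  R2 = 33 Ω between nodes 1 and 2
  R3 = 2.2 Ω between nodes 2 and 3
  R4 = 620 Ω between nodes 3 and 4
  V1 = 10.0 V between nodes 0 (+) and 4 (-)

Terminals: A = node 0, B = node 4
Nodal analysis, taking node 4 as the 0 V reference.
Source V1 fixes V_0 = 10 V.
KCL at each unknown node (sum of currents leaving = 0; resistances in Ω):
  Node 1: (V_1 - 10)/2200 + (V_1 - V_2)/33 = 0
  Node 2: (V_2 - V_1)/33 + (V_2 - V_3)/2.2 = 0
  Node 3: (V_3 - V_2)/2.2 + (V_3 - 0)/620 = 0
Collecting terms (coefficients in siemens):
  0.03076·V_1 - 0.0303·V_2 = 0.004545
  0.4848·V_2 - 0.0303·V_1 - 0.4545·V_3 = 0
  0.4562·V_3 - 0.4545·V_2 = 0
Solving these 3 simultaneous equations (Gaussian elimination) gives:
  V_1 = 2.295 V, V_2 = 2.179 V, V_3 = 2.171 V
The requested potential is V_3 = 2.171 V.

Final answer: V_3 = 2.171 V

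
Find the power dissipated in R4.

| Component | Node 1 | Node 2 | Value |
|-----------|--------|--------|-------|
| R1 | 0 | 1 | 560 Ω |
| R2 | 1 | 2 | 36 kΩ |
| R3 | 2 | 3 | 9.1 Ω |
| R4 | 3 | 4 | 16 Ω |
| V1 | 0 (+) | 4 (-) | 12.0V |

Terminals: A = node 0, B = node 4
Nodal analysis, taking node 4 as the 0 V reference.
Source V1 fixes V_0 = 12 V.
KCL at each unknown node (sum of currents leaving = 0; resistances in Ω):
  Node 1: (V_1 - 12)/560 + (V_1 - V_2)/36000 = 0
  Node 2: (V_2 - V_1)/36000 + (V_2 - V_3)/9.1 = 0
  Node 3: (V_3 - V_2)/9.1 + (V_3 - 0)/16 = 0
Collecting terms (coefficients in siemens):
  0.001813·V_1 - 0.00002778·V_2 = 0.02143
  0.1099·V_2 - 0.00002778·V_1 - 0.1099·V_3 = 0
  0.1724·V_3 - 0.1099·V_2 = 0
Solving these 3 simultaneous equations (Gaussian elimination) gives:
  V_1 = 11.82 V, V_2 = 0.008233 V, V_3 = 0.005248 V
I_R4 = (V_3 - V_4)/R4 = (0.005248 - 0)/16 = 0.000328 A
P_R4 = I_R4² × R4 = (0.000328)² × 16 = 0.000001721 W

Final answer: 1.721e-06 W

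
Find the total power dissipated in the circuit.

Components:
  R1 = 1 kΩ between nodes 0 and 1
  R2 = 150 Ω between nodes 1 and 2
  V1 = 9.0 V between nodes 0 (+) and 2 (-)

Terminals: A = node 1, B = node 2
Nodal analysis, taking node 2 as the 0 V reference.
Source V1 fixes V_0 = 9 V.
KCL at each unknown node (sum of currents leaving = 0; resistances in Ω):
  Node 1: (V_1 - 9)/1000 + (V_1 - 0)/150 = 0
Collecting terms: 0.007667 × V_1 = 0.009  =>  V_1 = 1.174 V
Power in each resistor, P = (ΔV)²/R:
  P_R1 = (9 - 1.174)²/1000 = 0.06125 W
  P_R2 = (1.174 - 0)²/150 = 0.009187 W
P_total = P_R1 + P_R2 = 0.07043 W

Final answer: 0.07043 W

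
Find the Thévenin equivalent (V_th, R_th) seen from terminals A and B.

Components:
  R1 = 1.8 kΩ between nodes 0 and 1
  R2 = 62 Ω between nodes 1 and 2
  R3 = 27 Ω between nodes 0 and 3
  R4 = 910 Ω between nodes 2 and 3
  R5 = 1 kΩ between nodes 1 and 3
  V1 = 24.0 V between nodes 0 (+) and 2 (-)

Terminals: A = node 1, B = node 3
Step 1 — V_th is the open-circuit voltage V_A - V_B (nothing connected across the terminals).
Nodal analysis, taking node 2 as the 0 V reference.
Source V1 fixes V_0 = 24 V.
KCL at each unknown node (sum of currents leaving = 0; resistances in Ω):
  Node 1: (V_1 - 24)/1800 + (V_1 - 0)/62 + (V_1 - V_3)/1000 = 0
  Node 3: (V_3 - 24)/27 + (V_3 - 0)/910 + (V_3 - V_1)/1000 = 0
Collecting terms (coefficients in siemens):
  0.01768·V_1 - 0.001·V_3 = 0.01333
  0.03914·V_3 - 0.001·V_1 = 0.8889
Determinant D = (0.01768)(0.03914) - (-0.001)(-0.001) = 0.0006911
V_1 = [(0.01333)(0.03914) - (-0.001)(0.8889)]/D = 2.041 V
V_3 = [(0.01768)(0.8889) - (0.01333)(-0.001)]/D = 22.77 V
V_th = V_1 - V_3 = 2.041 - 22.77 = -20.72 V
Step 2 — R_th: zero the source — replace V1 by a short circuit (node 2 merges into node 0) — and find the resistance seen between A (node 1) and B (node 3).
Reduce the network between node 1 (A) and node 3 (B) by series/parallel combination:
  Rp1 = R1 ‖ R2 (parallel, both between nodes 0 and 1) = 1/(1/1800 + 1/62) = 59.94 Ω
  Rp2 = R3 ‖ R4 (parallel, both between nodes 0 and 3) = 1/(1/27 + 1/910) = 26.22 Ω
  Rs1 = Rp1 + Rp2 (series, joined only at node 0) = 59.94 + 26.22 = 86.16 Ω
  Rp3 = R5 ‖ Rs1 (parallel, both between nodes 1 and 3) = 1/(1/1000 + 1/86.16) = 79.32 Ω
R_th = 79.32 Ω

Final answer: V_th = -20.72 V, R_th = 79.32 Ω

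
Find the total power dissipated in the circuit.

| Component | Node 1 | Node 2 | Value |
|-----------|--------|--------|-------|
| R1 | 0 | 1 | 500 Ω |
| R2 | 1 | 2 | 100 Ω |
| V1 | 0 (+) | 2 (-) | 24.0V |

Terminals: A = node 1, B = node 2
Nodal analysis, taking node 2 as the 0 V reference.
Source V1 fixes V_0 = 24 V.
KCL at each unknown node (sum of currents leaving = 0; resistances in Ω):
  Node 1: (V_1 - 24)/500 + (V_1 - 0)/100 = 0
Collecting terms: 0.012 × V_1 = 0.048  =>  V_1 = 4 V
Power in each resistor, P = (ΔV)²/R:
  P_R1 = (24 - 4)²/500 = 0.8 W
  P_R2 = (4 - 0)²/100 = 0.16 W
P_total = P_R1 + P_R2 = 0.96 W

Final answer: 0.96 W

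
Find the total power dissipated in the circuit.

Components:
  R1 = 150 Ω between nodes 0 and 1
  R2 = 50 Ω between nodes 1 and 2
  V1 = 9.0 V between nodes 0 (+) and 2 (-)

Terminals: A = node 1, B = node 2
Nodal analysis, taking node 2 as the 0 V reference.
Source V1 fixes V_0 = 9 V.
KCL at each unknown node (sum of currents leaving = 0; resistances in Ω):
  Node 1: (V_1 - 9)/150 + (V_1 - 0)/50 = 0
Collecting terms: 0.02667 × V_1 = 0.06  =>  V_1 = 2.25 V
Power in each resistor, P = (ΔV)²/R:
  P_R1 = (9 - 2.25)²/150 = 0.3038 W
  P_R2 = (2.25 - 0)²/50 = 0.1013 W
P_total = P_R1 + P_R2 = 0.405 W

Final answer: 0.405 W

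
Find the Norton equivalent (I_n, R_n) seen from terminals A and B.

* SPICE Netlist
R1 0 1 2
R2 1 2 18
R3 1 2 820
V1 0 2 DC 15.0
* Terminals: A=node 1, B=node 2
Find the Thévenin equivalent first; then I_n = V_th/R_th and R_n = R_th.
Step 1 — V_th is the open-circuit voltage V_A - V_B (nothing connected across the terminals).
Nodal analysis, taking node 2 as the 0 V reference.
Source V1 fixes V_0 = 15 V.
KCL at each unknown node (sum of currents leaving = 0; resistances in Ω):
  Node 1: (V_1 - 15)/2 + (V_1 - 0)/18 + (V_1 - 0)/820 = 0
Collecting terms: 0.5568 × V_1 = 7.5  =>  V_1 = 13.47 V
V_th = V_1 - V_2 = 13.47 - 0 = 13.47 V
Step 2 — R_th: zero the source — replace V1 by a short circuit (node 2 merges into node 0) — and find the resistance seen between A (node 1) and B (node 0).
Reduce the network between node 1 (A) and node 0 (B) by series/parallel combination:
  Rp1 = R1 ‖ R2 ‖ R3 (parallel, all between nodes 0 and 1) = 1/(1/2 + 1/18 + 1/820) = 1.796 Ω
R_th = 1.796 Ω
I_n = V_th/R_th = 13.47/1.796 = 7.5 A, and R_n = R_th = 1.796 Ω

Final answer: I_n = 7.5 A, R_n = 1.796 Ω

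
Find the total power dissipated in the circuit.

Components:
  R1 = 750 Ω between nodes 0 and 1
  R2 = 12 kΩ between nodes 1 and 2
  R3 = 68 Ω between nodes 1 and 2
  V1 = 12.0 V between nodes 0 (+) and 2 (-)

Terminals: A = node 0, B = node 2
Nodal analysis, taking node 2 as the 0 V reference.
Source V1 fixes V_0 = 12 V.
KCL at each unknown node (sum of currents leaving = 0; resistances in Ω):
  Node 1: (V_1 - 12)/750 + (V_1 - 0)/12000 + (V_1 - 0)/68 = 0
Collecting terms: 0.01612 × V_1 = 0.016  =>  V_1 = 0.9924 V
Power in each resistor, P = (ΔV)²/R:
  P_R1 = (12 - 0.9924)²/750 = 0.1616 W
  P_R2 = (0.9924 - 0)²/12000 = 0.00008207 W
  P_R3 = (0.9924 - 0)²/68 = 0.01448 W
P_total = P_R1 + P_R2 + P_R3 = 0.1761 W

Final answer: 0.1761 W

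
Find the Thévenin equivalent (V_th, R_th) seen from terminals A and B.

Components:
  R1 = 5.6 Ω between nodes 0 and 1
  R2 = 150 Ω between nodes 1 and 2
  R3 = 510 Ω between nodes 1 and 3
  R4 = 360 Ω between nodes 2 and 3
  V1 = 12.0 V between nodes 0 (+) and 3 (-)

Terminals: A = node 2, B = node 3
Step 1 — V_th is the open-circuit voltage V_A - V_B (nothing connected across the terminals).
Nodal analysis, taking node 3 as the 0 V reference.
Source V1 fixes V_0 = 12 V.
KCL at each unknown node (sum of currents leaving = 0; resistances in Ω):
  Node 1: (V_1 - 12)/5.6 + (V_1 - V_2)/150 + (V_1 - 0)/510 = 0
  Node 2: (V_2 - V_1)/150 + (V_2 - 0)/360 = 0
Collecting terms (coefficients in siemens):
  0.1872·V_1 - 0.006667·V_2 = 2.143
  0.009444·V_2 - 0.006667·V_1 = 0
Determinant D = (0.1872)(0.009444) - (-0.006667)(-0.006667) = 0.001724
V_1 = [(2.143)(0.009444) - (-0.006667)(0)]/D = 11.74 V
V_2 = [(0.1872)(0) - (2.143)(-0.006667)]/D = 8.289 V
V_th = V_2 - V_3 = 8.289 - 0 = 8.289 V
Step 2 — R_th: zero the source — replace V1 by a short circuit (node 3 merges into node 0) — and find the resistance seen between A (node 2) and B (node 0).
Reduce the network between node 2 (A) and node 0 (B) by series/parallel combination:
  Rp1 = R1 ‖ R3 (parallel, both between nodes 0 and 1) = 1/(1/5.6 + 1/510) = 5.539 Ω
  Rs1 = R2 + Rp1 (series, joined only at node 1) = 150 + 5.539 = 155.5 Ω
  Rp2 = R4 ‖ Rs1 (parallel, both between nodes 0 and 2) = 1/(1/360 + 1/155.5) = 108.6 Ω
R_th = 108.6 Ω

Final answer: V_th = 8.289 V, R_th = 108.6 Ω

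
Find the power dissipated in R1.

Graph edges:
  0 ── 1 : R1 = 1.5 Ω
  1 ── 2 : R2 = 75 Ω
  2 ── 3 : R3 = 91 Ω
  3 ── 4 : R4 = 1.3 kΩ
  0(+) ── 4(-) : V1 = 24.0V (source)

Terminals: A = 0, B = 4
Nodal analysis, taking node 4 as the 0 V reference.
Source V1 fixes V_0 = 24 V.
KCL at each unknown node (sum of currents leaving = 0; resistances in Ω):
  Node 1: (V_1 - 24)/1.5 + (V_1 - V_2)/75 = 0
  Node 2: (V_2 - V_1)/75 + (V_2 - V_3)/91 = 0
  Node 3: (V_3 - V_2)/91 + (V_3 - 0)/1300 = 0
Collecting terms (coefficients in siemens):
  0.68·V_1 - 0.01333·V_2 = 16
  0.02432·V_2 - 0.01333·V_1 - 0.01099·V_3 = 0
  0.01176·V_3 - 0.01099·V_2 = 0
Solving these 3 simultaneous equations (Gaussian elimination) gives:
  V_1 = 23.98 V, V_2 = 22.75 V, V_3 = 21.26 V
I_R1 = (V_0 - V_1)/R1 = (24 - 23.98)/1.5 = 0.01635 A
P_R1 = I_R1² × R1 = (0.01635)² × 1.5 = 0.0004012 W

Final answer: 0.0004012 W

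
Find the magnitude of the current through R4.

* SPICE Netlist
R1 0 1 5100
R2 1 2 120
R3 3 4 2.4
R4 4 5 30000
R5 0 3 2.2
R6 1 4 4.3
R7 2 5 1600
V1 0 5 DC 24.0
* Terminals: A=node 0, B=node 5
Nodal analysis, taking node 5 as the 0 V reference.
Source V1 fixes V_0 = 24 V.
KCL at each unknown node (sum of currents leaving = 0; resistances in Ω):
  Node 1: (V_1 - 24)/5100 + (V_1 - V_2)/120 + (V_1 - V_4)/4.3 = 0
  Node 2: (V_2 - V_1)/120 + (V_2 - 0)/1600 = 0
  Node 3: (V_3 - V_4)/2.4 + (V_3 - 24)/2.2 = 0
  Node 4: (V_4 - V_3)/2.4 + (V_4 - 0)/30000 + (V_4 - V_1)/4.3 = 0
Collecting terms (coefficients in siemens):
  0.2411·V_1 - 0.008333·V_2 - 0.2326·V_4 = 0.004706
  0.008958·V_2 - 0.008333·V_1 = 0
  0.8712·V_3 - 0.4167·V_4 = 10.91
  0.6493·V_4 - 0.2326·V_1 - 0.4167·V_3 = 0
Solving these 4 simultaneous equations (Gaussian elimination) gives:
  V_1 = 23.87 V, V_2 = 22.21 V, V_3 = 23.97 V, V_4 = 23.93 V
I_R4 = (V_4 - V_5)/R4 = (23.93 - 0)/30000 = 0.0007978 A
|I_R4| = 0.0007978 A

Final answer: |I_R4| = 0.0007978 A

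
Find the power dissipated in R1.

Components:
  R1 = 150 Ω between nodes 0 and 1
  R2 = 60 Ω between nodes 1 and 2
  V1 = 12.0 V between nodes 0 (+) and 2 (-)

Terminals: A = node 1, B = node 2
Nodal analysis, taking node 2 as the 0 V reference.
Source V1 fixes V_0 = 12 V.
KCL at each unknown node (sum of currents leaving = 0; resistances in Ω):
  Node 1: (V_1 - 12)/150 + (V_1 - 0)/60 = 0
Collecting terms: 0.02333 × V_1 = 0.08  =>  V_1 = 3.429 V
I_R1 = (V_0 - V_1)/R1 = (12 - 3.429)/150 = 0.05714 A
P_R1 = I_R1² × R1 = (0.05714)² × 150 = 0.4898 W

Final answer: 0.4898 W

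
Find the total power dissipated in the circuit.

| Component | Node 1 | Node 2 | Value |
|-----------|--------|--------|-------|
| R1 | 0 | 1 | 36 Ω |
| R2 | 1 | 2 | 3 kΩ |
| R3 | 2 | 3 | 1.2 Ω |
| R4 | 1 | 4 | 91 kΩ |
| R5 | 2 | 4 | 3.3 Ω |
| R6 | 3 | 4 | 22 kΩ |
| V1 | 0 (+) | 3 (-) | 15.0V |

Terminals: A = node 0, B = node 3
Nodal analysis, taking node 3 as the 0 V reference.
Source V1 fixes V_0 = 15 V.
KCL at each unknown node (sum of currents leaving = 0; resistances in Ω):
  Node 1: (V_1 - 15)/36 + (V_1 - V_2)/3000 + (V_1 - V_4)/91000 = 0
  Node 2: (V_2 - V_1)/3000 + (V_2 - 0)/1.2 + (V_2 - V_4)/3.3 = 0
  Node 4: (V_4 - V_1)/91000 + (V_4 - V_2)/3.3 + (V_4 - 0)/22000 = 0
Collecting terms (coefficients in siemens):
  0.02812·V_1 - 0.0003333·V_2 - 0.00001099·V_4 = 0.4167
  1.137·V_2 - 0.0003333·V_1 - 0.303·V_4 = 0
  0.3031·V_4 - 0.00001099·V_1 - 0.303·V_2 = 0
Solving these 3 simultaneous equations (Gaussian elimination) gives:
  V_1 = 14.82 V, V_2 = 0.006119 V, V_4 = 0.006655 V
Power in each resistor, P = (ΔV)²/R:
  P_R1 = (15 - 14.82)²/36 = 0.0009362 W
  P_R2 = (14.82 - 0.006119)²/3000 = 0.07311 W
  P_R3 = (0.006119 - 0)²/1.2 = 0.0000312 W
  P_R4 = (14.82 - 0.006655)²/91000 = 0.00241 W
  P_R5 = (0.006119 - 0.006655)²/3.3 = 0.00000008708 W
  P_R6 = (0 - 0.006655)²/22000 = 0.000000002013 W
P_total = P_R1 + P_R2 + P_R3 + P_R4 + P_R5 + P_R6 = 0.07649 W

Final answer: 0.07649 W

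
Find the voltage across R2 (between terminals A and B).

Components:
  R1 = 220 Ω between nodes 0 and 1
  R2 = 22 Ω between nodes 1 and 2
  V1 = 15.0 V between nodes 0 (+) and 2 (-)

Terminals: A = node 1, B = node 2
R1 and R2 are in series across V1 (node 0 → node 1 → node 2), and the output A–B is taken across R2, so this is a voltage divider.
Series current: I = V1/(R1 + R2) = 15/(220 + 22) = 15/242 = 0.06198 A
V_R2 = I × R2 = V1 × R2/(R1 + R2) = 15 × 22/242 = 1.364 V

Final answer: 1.364 V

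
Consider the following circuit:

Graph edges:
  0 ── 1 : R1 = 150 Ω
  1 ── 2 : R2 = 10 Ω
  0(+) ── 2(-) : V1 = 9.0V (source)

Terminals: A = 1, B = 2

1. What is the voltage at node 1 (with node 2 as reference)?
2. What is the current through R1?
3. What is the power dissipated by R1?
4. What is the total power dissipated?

Nodal analysis, taking node 2 as the 0 V reference.
Source V1 fixes V_0 = 9 V.
KCL at each unknown node (sum of currents leaving = 0; resistances in Ω):
  Node 1: (V_1 - 9)/150 + (V_1 - 0)/10 = 0
Collecting terms: 0.1067 × V_1 = 0.06  =>  V_1 = 0.5625 V
Part 1:
  Read off the nodal solution: V_1 = 0.5625 V
Part 2:
  I_R1 = (V_0 - V_1)/R1 = (9 - 0.5625)/150 = 0.05625 A
  Magnitude: I_R1 = 0.05625 A
Part 3:
  I_R1 = (V_0 - V_1)/R1 = (9 - 0.5625)/150 = 0.05625 A
  P_R1 = I_R1² × R1 = (0.05625)² × 150 = 0.4746 W
Part 4:
  Power in each resistor, P = (ΔV)²/R:
    P_R1 = (9 - 0.5625)²/150 = 0.4746 W
    P_R2 = (0.5625 - 0)²/10 = 0.03164 W
  P_total = P_R1 + P_R2 = 0.5062 W

Final answers:
1. V_1 = 0.5625 V
2. I_R1 = 0.05625 A
3. P_R1 = 0.4746 W
4. P_total = 0.5062 W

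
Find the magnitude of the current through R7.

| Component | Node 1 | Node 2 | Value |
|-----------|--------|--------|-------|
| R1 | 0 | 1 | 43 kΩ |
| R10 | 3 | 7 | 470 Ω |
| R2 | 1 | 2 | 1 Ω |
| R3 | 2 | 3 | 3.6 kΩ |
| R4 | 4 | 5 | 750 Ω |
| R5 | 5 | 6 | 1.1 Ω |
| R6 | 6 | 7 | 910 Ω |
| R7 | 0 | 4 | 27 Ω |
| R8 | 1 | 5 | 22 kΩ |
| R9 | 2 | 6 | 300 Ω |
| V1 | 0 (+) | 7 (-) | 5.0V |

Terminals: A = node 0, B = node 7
Nodal analysis, taking node 7 as the 0 V reference.
Source V1 fixes V_0 = 5 V.
KCL at each unknown node (sum of currents leaving = 0; resistances in Ω):
  Node 1: (V_1 - 5)/43000 + (V_1 - V_2)/1 + (V_1 - V_5)/22000 = 0
  Node 2: (V_2 - V_1)/1 + (V_2 - V_3)/3600 + (V_2 - V_6)/300 = 0
  Node 3: (V_3 - V_2)/3600 + (V_3 - 0)/470 = 0
  Node 4: (V_4 - V_5)/750 + (V_4 - 5)/27 = 0
  Node 5: (V_5 - V_4)/750 + (V_5 - V_6)/1.1 + (V_5 - V_1)/22000 = 0
  Node 6: (V_6 - V_5)/1.1 + (V_6 - 0)/910 + (V_6 - V_2)/300 = 0
Collecting terms (coefficients in siemens):
  1·V_1 - 1·V_2 - 0.00004545·V_5 = 0.0001163
  1.004·V_2 - 1·V_1 - 0.0002778·V_3 - 0.003333·V_6 = 0
  0.002405·V_3 - 0.0002778·V_2 = 0
  0.03837·V_4 - 0.001333·V_5 = 0.1852
  0.9105·V_5 - 0.00004545·V_1 - 0.001333·V_4 - 0.9091·V_6 = 0
  0.9135·V_6 - 0.003333·V_2 - 0.9091·V_5 = 0
Solving these 6 simultaneous equations (Gaussian elimination) gives:
  V_1 = 2.33 V, V_2 = 2.33 V, V_3 = 0.2691 V, V_4 = 4.913 V
  V_5 = 2.485 V, V_6 = 2.481 V
I_R7 = (V_0 - V_4)/R7 = (5 - 4.913)/27 = 0.003237 A
|I_R7| = 0.003237 A

Final answer: |I_R7| = 0.003237 A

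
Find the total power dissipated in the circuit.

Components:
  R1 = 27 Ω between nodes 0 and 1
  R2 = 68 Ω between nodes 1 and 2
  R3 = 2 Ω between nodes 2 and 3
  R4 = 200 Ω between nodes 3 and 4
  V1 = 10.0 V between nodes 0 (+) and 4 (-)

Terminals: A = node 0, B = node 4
Nodal analysis, taking node 4 as the 0 V reference.
Source V1 fixes V_0 = 10 V.
KCL at each unknown node (sum of currents leaving = 0; resistances in Ω):
  Node 1: (V_1 - 10)/27 + (V_1 - V_2)/68 = 0
  Node 2: (V_2 - V_1)/68 + (V_2 - V_3)/2 = 0
  Node 3: (V_3 - V_2)/2 + (V_3 - 0)/200 = 0
Collecting terms (coefficients in siemens):
  0.05174·V_1 - 0.01471·V_2 = 0.3704
  0.5147·V_2 - 0.01471·V_1 - 0.5·V_3 = 0
  0.505·V_3 - 0.5·V_2 = 0
Solving these 3 simultaneous equations (Gaussian elimination) gives:
  V_1 = 9.091 V, V_2 = 6.801 V, V_3 = 6.734 V
Power in each resistor, P = (ΔV)²/R:
  P_R1 = (10 - 9.091)²/27 = 0.03061 W
  P_R2 = (9.091 - 6.801)²/68 = 0.07709 W
  P_R3 = (6.801 - 6.734)²/2 = 0.002267 W
  P_R4 = (6.734 - 0)²/200 = 0.2267 W
P_total = P_R1 + P_R2 + P_R3 + P_R4 = 0.3367 W

Final answer: 0.3367 W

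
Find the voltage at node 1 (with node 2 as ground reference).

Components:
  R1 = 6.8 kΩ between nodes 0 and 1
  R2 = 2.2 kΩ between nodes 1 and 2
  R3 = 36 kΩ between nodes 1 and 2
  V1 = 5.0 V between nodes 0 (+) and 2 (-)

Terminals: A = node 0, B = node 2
Nodal analysis, taking node 2 as the 0 V reference.
Source V1 fixes V_0 = 5 V.
KCL at each unknown node (sum of currents leaving = 0; resistances in Ω):
  Node 1: (V_1 - 5)/6800 + (V_1 - 0)/2200 + (V_1 - 0)/36000 = 0
Collecting terms: 0.0006294 × V_1 = 0.0007353  =>  V_1 = 1.168 V
The requested potential is V_1 = 1.168 V.

Final answer: V_1 = 1.168 V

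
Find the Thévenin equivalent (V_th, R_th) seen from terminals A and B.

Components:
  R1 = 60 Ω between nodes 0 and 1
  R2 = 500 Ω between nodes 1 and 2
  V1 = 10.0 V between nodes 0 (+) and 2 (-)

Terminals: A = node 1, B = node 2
Step 1 — V_th is the open-circuit voltage V_A - V_B (nothing connected across the terminals).
Nodal analysis, taking node 2 as the 0 V reference.
Source V1 fixes V_0 = 10 V.
KCL at each unknown node (sum of currents leaving = 0; resistances in Ω):
  Node 1: (V_1 - 10)/60 + (V_1 - 0)/500 = 0
Collecting terms: 0.01867 × V_1 = 0.1667  =>  V_1 = 8.929 V
V_th = V_1 - V_2 = 8.929 - 0 = 8.929 V
Step 2 — R_th: zero the source — replace V1 by a short circuit (node 2 merges into node 0) — and find the resistance seen between A (node 1) and B (node 0).
Reduce the network between node 1 (A) and node 0 (B) by series/parallel combination:
  Rp1 = R1 ‖ R2 (parallel, both between nodes 0 and 1) = 1/(1/60 + 1/500) = 53.57 Ω
R_th = 53.57 Ω

Final answer: V_th = 8.929 V, R_th = 53.57 Ω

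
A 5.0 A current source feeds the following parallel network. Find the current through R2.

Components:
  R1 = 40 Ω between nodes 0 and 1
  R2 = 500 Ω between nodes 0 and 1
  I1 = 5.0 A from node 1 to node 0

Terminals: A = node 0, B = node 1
All resistors sit directly between nodes 0 and 1, so they are in parallel and share one voltage V; the full source current 5 A splits among them.
1/R_par = 1/40 + 1/500 = 0.027 S  =>  R_par = 37.04 Ω
V = I × R_par = 5 × 37.04 = 185.2 V
I_R2 = V/R2 = 185.2/500 = 0.3704 A

Final answer: 0.3704 A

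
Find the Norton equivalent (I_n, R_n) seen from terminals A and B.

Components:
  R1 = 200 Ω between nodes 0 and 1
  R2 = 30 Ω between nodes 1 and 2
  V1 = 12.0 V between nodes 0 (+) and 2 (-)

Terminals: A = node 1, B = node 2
Find the Thévenin equivalent first; then I_n = V_th/R_th and R_n = R_th.
Step 1 — V_th is the open-circuit voltage V_A - V_B (nothing connected across the terminals).
Nodal analysis, taking node 2 as the 0 V reference.
Source V1 fixes V_0 = 12 V.
KCL at each unknown node (sum of currents leaving = 0; resistances in Ω):
  Node 1: (V_1 - 12)/200 + (V_1 - 0)/30 = 0
Collecting terms: 0.03833 × V_1 = 0.06  =>  V_1 = 1.565 V
V_th = V_1 - V_2 = 1.565 - 0 = 1.565 V
Step 2 — R_th: zero the source — replace V1 by a short circuit (node 2 merges into node 0) — and find the resistance seen between A (node 1) and B (node 0).
Reduce the network between node 1 (A) and node 0 (B) by series/parallel combination:
  Rp1 = R1 ‖ R2 (parallel, both between nodes 0 and 1) = 1/(1/200 + 1/30) = 26.09 Ω
R_th = 26.09 Ω
I_n = V_th/R_th = 1.565/26.09 = 0.06 A, and R_n = R_th = 26.09 Ω

Final answer: I_n = 0.06 A, R_n = 26.09 Ω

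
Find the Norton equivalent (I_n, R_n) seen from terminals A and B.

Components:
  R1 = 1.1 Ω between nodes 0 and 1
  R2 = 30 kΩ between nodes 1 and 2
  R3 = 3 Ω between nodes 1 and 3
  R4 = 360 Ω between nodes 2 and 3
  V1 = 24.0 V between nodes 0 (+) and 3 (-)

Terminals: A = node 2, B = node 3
Find the Thévenin equivalent first; then I_n = V_th/R_th and R_n = R_th.
Step 1 — V_th is the open-circuit voltage V_A - V_B (nothing connected across the terminals).
Nodal analysis, taking node 3 as the 0 V reference.
Source V1 fixes V_0 = 24 V.
KCL at each unknown node (sum of currents leaving = 0; resistances in Ω):
  Node 1: (V_1 - 24)/1.1 + (V_1 - V_2)/30000 + (V_1 - 0)/3 = 0
  Node 2: (V_2 - V_1)/30000 + (V_2 - 0)/360 = 0
Collecting terms (coefficients in siemens):
  1.242·V_1 - 0.00003333·V_2 = 21.82
  0.002811·V_2 - 0.00003333·V_1 = 0
Determinant D = (1.242)(0.002811) - (-0.00003333)(-0.00003333) = 0.003493
V_1 = [(21.82)(0.002811) - (-0.00003333)(0)]/D = 17.56 V
V_2 = [(1.242)(0) - (21.82)(-0.00003333)]/D = 0.2082 V
V_th = V_2 - V_3 = 0.2082 - 0 = 0.2082 V
Step 2 — R_th: zero the source — replace V1 by a short circuit (node 3 merges into node 0) — and find the resistance seen between A (node 2) and B (node 0).
Reduce the network between node 2 (A) and node 0 (B) by series/parallel combination:
  Rp1 = R1 ‖ R3 (parallel, both between nodes 0 and 1) = 1/(1/1.1 + 1/3) = 0.8049 Ω
  Rs1 = R2 + Rp1 (series, joined only at node 1) = 30000 + 0.8049 = 30000 Ω
  Rp2 = R4 ‖ Rs1 (parallel, both between nodes 0 and 2) = 1/(1/360 + 1/30000) = 355.7 Ω
R_th = 355.7 Ω
I_n = V_th/R_th = 0.2082/355.7 = 0.0005854 A, and R_n = R_th = 355.7 Ω

Final answer: I_n = 0.0005854 A, R_n = 355.7 Ω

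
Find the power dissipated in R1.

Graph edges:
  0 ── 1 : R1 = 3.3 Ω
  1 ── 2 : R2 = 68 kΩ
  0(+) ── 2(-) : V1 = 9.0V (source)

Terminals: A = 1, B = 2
Nodal analysis, taking node 2 as the 0 V reference.
Source V1 fixes V_0 = 9 V.
KCL at each unknown node (sum of currents leaving = 0; resistances in Ω):
  Node 1: (V_1 - 9)/3.3 + (V_1 - 0)/68000 = 0
Collecting terms: 0.303 × V_1 = 2.727  =>  V_1 = 9 V
I_R1 = (V_0 - V_1)/R1 = (9 - 9)/3.3 = 0.0001323 A
P_R1 = I_R1² × R1 = (0.0001323)² × 3.3 = 0.0000000578 W

Final answer: 5.78e-08 W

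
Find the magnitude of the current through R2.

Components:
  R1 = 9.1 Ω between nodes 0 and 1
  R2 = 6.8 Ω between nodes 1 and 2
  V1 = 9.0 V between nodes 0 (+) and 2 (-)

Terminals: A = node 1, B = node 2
Nodal analysis, taking node 2 as the 0 V reference.
Source V1 fixes V_0 = 9 V.
KCL at each unknown node (sum of currents leaving = 0; resistances in Ω):
  Node 1: (V_1 - 9)/9.1 + (V_1 - 0)/6.8 = 0
Collecting terms: 0.2569 × V_1 = 0.989  =>  V_1 = 3.849 V
I_R2 = (V_1 - V_2)/R2 = (3.849 - 0)/6.8 = 0.566 A
|I_R2| = 0.566 A

Final answer: |I_R2| = 0.566 A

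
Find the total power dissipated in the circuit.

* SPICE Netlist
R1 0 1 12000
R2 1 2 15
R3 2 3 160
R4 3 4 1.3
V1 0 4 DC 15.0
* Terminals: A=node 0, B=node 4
Nodal analysis, taking node 4 as the 0 V reference.
Source V1 fixes V_0 = 15 V.
KCL at each unknown node (sum of currents leaving = 0; resistances in Ω):
  Node 1: (V_1 - 15)/12000 + (V_1 - V_2)/15 = 0
  Node 2: (V_2 - V_1)/15 + (V_2 - V_3)/160 = 0
  Node 3: (V_3 - V_2)/160 + (V_3 - 0)/1.3 = 0
Collecting terms (coefficients in siemens):
  0.06675·V_1 - 0.06667·V_2 = 0.00125
  0.07292·V_2 - 0.06667·V_1 - 0.00625·V_3 = 0
  0.7755·V_3 - 0.00625·V_2 = 0
Solving these 3 simultaneous equations (Gaussian elimination) gives:
  V_1 = 0.2172 V, V_2 = 0.1987 V, V_3 = 0.001601 V
Power in each resistor, P = (ΔV)²/R:
  P_R1 = (15 - 0.2172)²/12000 = 0.01821 W
  P_R2 = (0.2172 - 0.1987)²/15 = 0.00002276 W
  P_R3 = (0.1987 - 0.001601)²/160 = 0.0002428 W
  P_R4 = (0.001601 - 0)²/1.3 = 0.000001973 W
P_total = P_R1 + P_R2 + P_R3 + P_R4 = 0.01848 W

Final answer: 0.01848 W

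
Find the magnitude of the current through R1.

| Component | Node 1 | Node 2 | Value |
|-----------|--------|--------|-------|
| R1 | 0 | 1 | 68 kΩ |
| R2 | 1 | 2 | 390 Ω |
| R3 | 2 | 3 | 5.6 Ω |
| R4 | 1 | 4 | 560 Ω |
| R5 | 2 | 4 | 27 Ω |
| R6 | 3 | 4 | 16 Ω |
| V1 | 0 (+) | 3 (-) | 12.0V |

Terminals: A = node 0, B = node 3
Nodal analysis, taking node 3 as the 0 V reference.
Source V1 fixes V_0 = 12 V.
KCL at each unknown node (sum of currents leaving = 0; resistances in Ω):
  Node 1: (V_1 - 12)/68000 + (V_1 - V_2)/390 + (V_1 - V_4)/560 = 0
  Node 2: (V_2 - V_1)/390 + (V_2 - 0)/5.6 + (V_2 - V_4)/27 = 0
  Node 4: (V_4 - V_1)/560 + (V_4 - V_2)/27 + (V_4 - 0)/16 = 0
Collecting terms (coefficients in siemens):
  0.004365·V_1 - 0.002564·V_2 - 0.001786·V_4 = 0.0001765
  0.2182·V_2 - 0.002564·V_1 - 0.03704·V_4 = 0
  0.1013·V_4 - 0.001786·V_1 - 0.03704·V_2 = 0
Solving these 3 simultaneous equations (Gaussian elimination) gives:
  V_1 = 0.04121 V, V_2 = 0.0006478 V, V_4 = 0.000963 V
I_R1 = (V_0 - V_1)/R1 = (12 - 0.04121)/68000 = 0.0001759 A
|I_R1| = 0.0001759 A

Final answer: |I_R1| = 0.0001759 A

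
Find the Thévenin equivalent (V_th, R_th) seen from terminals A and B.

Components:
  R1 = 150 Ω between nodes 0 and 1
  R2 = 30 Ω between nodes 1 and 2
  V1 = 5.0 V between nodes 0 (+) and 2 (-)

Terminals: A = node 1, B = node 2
Step 1 — V_th is the open-circuit voltage V_A - V_B (nothing connected across the terminals).
Nodal analysis, taking node 2 as the 0 V reference.
Source V1 fixes V_0 = 5 V.
KCL at each unknown node (sum of currents leaving = 0; resistances in Ω):
  Node 1: (V_1 - 5)/150 + (V_1 - 0)/30 = 0
Collecting terms: 0.04 × V_1 = 0.03333  =>  V_1 = 0.8333 V
V_th = V_1 - V_2 = 0.8333 - 0 = 0.8333 V
Step 2 — R_th: zero the source — replace V1 by a short circuit (node 2 merges into node 0) — and find the resistance seen between A (node 1) and B (node 0).
Reduce the network between node 1 (A) and node 0 (B) by series/parallel combination:
  Rp1 = R1 ‖ R2 (parallel, both between nodes 0 and 1) = 1/(1/150 + 1/30) = 25 Ω
R_th = 25 Ω

Final answer: V_th = 0.8333 V, R_th = 25 Ω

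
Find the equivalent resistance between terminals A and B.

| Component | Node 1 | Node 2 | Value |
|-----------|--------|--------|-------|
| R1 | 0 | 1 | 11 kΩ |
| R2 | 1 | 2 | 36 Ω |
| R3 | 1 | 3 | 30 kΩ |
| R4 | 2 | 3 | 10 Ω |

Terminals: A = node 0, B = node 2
Reduce the network between node 0 (A) and node 2 (B) by series/parallel combination:
  Rs1 = R3 + R4 (series, joined only at node 3) = 30000 + 10 = 30010 Ω
  Rp1 = R2 ‖ Rs1 (parallel, both between nodes 1 and 2) = 1/(1/36 + 1/30010) = 35.96 Ω
  Rs2 = R1 + Rp1 (series, joined only at node 1) = 11000 + 35.96 = 11040 Ω
R_eq = 11.04 kΩ

Final answer: 11.04 kΩ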